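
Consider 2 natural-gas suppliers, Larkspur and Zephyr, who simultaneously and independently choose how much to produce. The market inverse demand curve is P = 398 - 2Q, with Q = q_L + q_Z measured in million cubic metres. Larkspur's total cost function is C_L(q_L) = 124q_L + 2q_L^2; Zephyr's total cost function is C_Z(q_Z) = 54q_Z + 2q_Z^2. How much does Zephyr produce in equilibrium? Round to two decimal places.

Larkspur's profit: π_L = (398 - 2Q)q_L - (124q_L + 2q_L²). Setting ∂π_L/∂q_L = 0: 274 - 8q_L - 2(q_Z) = 0.
Zephyr's profit: π_Z = (398 - 2Q)q_Z - (54q_Z + 2q_Z²). Setting ∂π_Z/∂q_Z = 0: 344 - 8q_Z - 2(q_L) = 0.
So q_L = (274 - 2q_Z)/8 and q_Z = (344 - 2q_L)/8.
Solving the pair: q_L = 376/15, q_Z = 551/15.

36.73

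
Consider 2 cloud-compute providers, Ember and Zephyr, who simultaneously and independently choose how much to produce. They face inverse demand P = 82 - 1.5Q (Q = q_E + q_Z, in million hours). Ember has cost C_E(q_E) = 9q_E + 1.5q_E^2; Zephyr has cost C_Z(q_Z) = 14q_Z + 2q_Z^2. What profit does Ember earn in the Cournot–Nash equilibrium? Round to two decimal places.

317.61

Ember's profit: π_E = (82 - 1.5Q)q_E - (9q_E + (3/2)q_E²). Setting ∂π_E/∂q_E = 0: 73 - 6q_E - (3/2)(q_Z) = 0.
Zephyr's profit: π_Z = (82 - 1.5Q)q_Z - (14q_Z + 2q_Z²). Setting ∂π_Z/∂q_Z = 0: 68 - 7q_Z - (3/2)(q_E) = 0.
Rearranging gives the reaction functions q_E = (73 - (3/2)q_Z)/6 and q_Z = (68 - (3/2)q_E)/7.
Solving the pair: q_E = 1636/159, q_Z = 398/53.
Price P = 82 - (3/2)·17.7987 = 55.3019.
Ember's profit: 55.3019·(1636/159) - 9·(1636/159) - (3/2)(1636/159)² = 317.6096.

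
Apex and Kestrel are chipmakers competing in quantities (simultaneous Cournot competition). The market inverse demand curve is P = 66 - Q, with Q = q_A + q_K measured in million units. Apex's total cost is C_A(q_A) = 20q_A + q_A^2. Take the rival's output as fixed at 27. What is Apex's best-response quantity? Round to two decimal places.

With the rival's output fixed at 27, Apex's profit is π_A = (66 - 27 - q_A)q_A - (20q_A + q_A²) = (39 - q_A)q_A - (20q_A + q_A²).
∂π_A/∂q_A = 19 - 4q_A = 0, so q_A = 19/4.

4.75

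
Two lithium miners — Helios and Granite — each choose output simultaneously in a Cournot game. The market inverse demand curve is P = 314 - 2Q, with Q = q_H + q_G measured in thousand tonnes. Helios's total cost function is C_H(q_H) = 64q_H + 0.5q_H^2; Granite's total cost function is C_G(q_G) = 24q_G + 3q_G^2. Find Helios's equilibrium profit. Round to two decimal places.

4355.39

Helios's profit: π_H = (314 - 2Q)q_H - (64q_H + (1/2)q_H²). Setting ∂π_H/∂q_H = 0: 250 - 5q_H - 2(q_G) = 0.
Granite's profit: π_G = (314 - 2Q)q_G - (24q_G + 3q_G²). Setting ∂π_G/∂q_G = 0: 290 - 10q_G - 2(q_H) = 0.
Rearranging gives the reaction functions q_H = (250 - 2q_G)/5 and q_G = (290 - 2q_H)/10.
Substituting one into the other gives q_H = 960/23 and q_G = 475/23.
Price P = 314 - 2·(1435/23) = 189.2174.
Helios's profit: 189.2174·(960/23) - 64·(960/23) - (1/2)(960/23)² = 4355.3875.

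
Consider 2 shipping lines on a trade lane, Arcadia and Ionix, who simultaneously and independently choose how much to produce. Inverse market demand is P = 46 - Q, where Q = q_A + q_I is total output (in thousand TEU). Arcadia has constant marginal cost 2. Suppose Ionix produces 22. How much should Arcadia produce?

11

With the rival's output fixed at 22, Arcadia's profit is π_A = (46 - 22 - q_A)q_A - (2q_A) = (24 - q_A)q_A - (2q_A).
∂π_A/∂q_A = 22 - 2q_A = 0, so q_A = 11.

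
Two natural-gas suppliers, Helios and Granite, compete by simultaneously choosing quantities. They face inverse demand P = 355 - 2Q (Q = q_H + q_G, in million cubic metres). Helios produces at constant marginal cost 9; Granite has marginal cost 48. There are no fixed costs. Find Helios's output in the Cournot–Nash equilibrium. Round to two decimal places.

Helios's profit: π_H = (355 - 2Q)q_H - (9q_H). Setting ∂π_H/∂q_H = 0: 346 - 4q_H - 2(q_G) = 0.
Granite's first-order condition: 307 - 4q_G - 2(q_H) = 0.
So q_H = (346 - 2q_G)/4 and q_G = (307 - 2q_H)/4.
Substituting one into the other gives q_H = 385/6 and q_G = 134/3.

64.17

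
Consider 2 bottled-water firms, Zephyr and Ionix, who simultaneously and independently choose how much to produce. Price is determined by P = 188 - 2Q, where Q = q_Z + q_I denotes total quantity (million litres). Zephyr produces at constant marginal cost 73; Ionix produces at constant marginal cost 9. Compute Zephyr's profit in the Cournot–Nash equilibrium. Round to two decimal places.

Zephyr's profit: π_Z = (188 - 2Q)q_Z - (73q_Z). Setting ∂π_Z/∂q_Z = 0: 115 - 4q_Z - 2(q_I) = 0.
Ionix's profit: π_I = (188 - 2Q)q_I - (9q_I). Setting ∂π_I/∂q_I = 0: 179 - 4q_I - 2(q_Z) = 0.
So q_Z = (115 - 2q_I)/4 and q_I = (179 - 2q_Z)/4.
Solving the pair: q_Z = 17/2, q_I = 81/2.
Price P = 188 - 2·49 = 90.
Zephyr's profit: (90 - 73)·(17/2) = 289/2.

144.50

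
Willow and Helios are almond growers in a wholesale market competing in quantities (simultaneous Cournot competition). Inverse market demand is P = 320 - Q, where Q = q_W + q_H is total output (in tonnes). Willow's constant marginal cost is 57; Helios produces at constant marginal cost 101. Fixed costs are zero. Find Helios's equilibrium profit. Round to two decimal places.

3402.78

Willow's profit: π_W = (320 - Q)q_W - (57q_W). Setting ∂π_W/∂q_W = 0: 263 - 2q_W - (q_H) = 0.
Helios's first-order condition: 219 - 2q_H - (q_W) = 0.
Rearranging gives the reaction functions q_W = (263 - q_H)/2 and q_H = (219 - q_W)/2.
Solving the pair: q_W = 307/3, q_H = 175/3.
Price P = 320 - 482/3 = 478/3.
Helios's profit: (478/3 - 101)·(175/3) = 3402.7778.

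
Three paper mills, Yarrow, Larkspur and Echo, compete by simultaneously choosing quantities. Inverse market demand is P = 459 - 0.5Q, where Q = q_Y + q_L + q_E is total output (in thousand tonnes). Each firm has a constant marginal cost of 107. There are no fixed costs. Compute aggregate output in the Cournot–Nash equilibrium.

528

Each firm earns π_i = (459 - 0.5Q)q_i - 107q_i.
Setting ∂π_i/∂q_i = 0 with rivals' quantities fixed: 352 - q_i - (1/2)·Σ_{j≠i} q_j = 0.
With identical firms every q_j equals q_i, so Σ_{j≠i} q_j = 2q_i and 352 = 2q_i, giving q_i = 176.
Total output Q = 176 + 176 + 176 = 528.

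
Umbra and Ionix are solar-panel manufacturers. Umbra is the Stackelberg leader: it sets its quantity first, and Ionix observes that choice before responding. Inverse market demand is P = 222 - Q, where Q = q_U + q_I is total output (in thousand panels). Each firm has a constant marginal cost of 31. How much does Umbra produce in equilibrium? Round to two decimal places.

The follower Ionix best-responds to any q_U: π_I = (222 - Q)q_I - 31q_I.
Setting the follower's marginal profit to zero, 191 - q_U - 2q_I = 0, i.e. q_I = (191 - q_U)/2.
The leader anticipates this reaction. Substituting into P = 222 - Q gives P = 253/2 - (1/2)q_U, so π_U = (253/2 - (1/2)q_U)q_U - 31q_U.
Maximising: ∂π_U/∂q_U = 191/2 - q_U = 0, giving q_U = 191/2.
Then q_I = (191 - 191/2)/2 = 191/4.

95.50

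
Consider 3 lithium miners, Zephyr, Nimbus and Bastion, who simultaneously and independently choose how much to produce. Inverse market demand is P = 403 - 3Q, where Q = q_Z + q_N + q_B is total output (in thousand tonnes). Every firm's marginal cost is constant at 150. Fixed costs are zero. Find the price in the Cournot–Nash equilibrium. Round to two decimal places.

213.25

Each firm earns π_i = (403 - 3Q)q_i - 150q_i.
Setting ∂π_i/∂q_i = 0 with rivals' quantities fixed: 253 - 6q_i - 3·Σ_{j≠i} q_j = 0.
By symmetry each firm produces the same amount; substituting Σ_{j≠i} q_j = 2q_i yields q_i = 253/12.
Total output Q = 253/4, so price P = 403 - 3·(253/4) = 853/4.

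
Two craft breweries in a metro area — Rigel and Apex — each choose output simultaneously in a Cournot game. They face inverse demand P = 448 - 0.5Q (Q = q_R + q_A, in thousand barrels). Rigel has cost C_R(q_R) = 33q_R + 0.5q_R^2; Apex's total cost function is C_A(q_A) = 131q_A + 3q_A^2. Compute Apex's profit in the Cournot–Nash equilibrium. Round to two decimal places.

3367.45

Rigel's profit: π_R = (448 - 0.5Q)q_R - (33q_R + (1/2)q_R²). Setting ∂π_R/∂q_R = 0: 415 - 2q_R - (1/2)(q_A) = 0.
Apex's profit: π_A = (448 - 0.5Q)q_A - (131q_A + 3q_A²). Setting ∂π_A/∂q_A = 0: 317 - 7q_A - (1/2)(q_R) = 0.
Rearranging gives the reaction functions q_R = (415 - (1/2)q_A)/2 and q_A = (317 - (1/2)q_R)/7.
Solving the pair: q_R = 199.7455, q_A = 1706/55.
Price P = 448 - (1/2)·230.7636 = 332.6182.
Apex's profit: 332.6182·(1706/55) - 131·(1706/55) - 3(1706/55)² = 3367.4466.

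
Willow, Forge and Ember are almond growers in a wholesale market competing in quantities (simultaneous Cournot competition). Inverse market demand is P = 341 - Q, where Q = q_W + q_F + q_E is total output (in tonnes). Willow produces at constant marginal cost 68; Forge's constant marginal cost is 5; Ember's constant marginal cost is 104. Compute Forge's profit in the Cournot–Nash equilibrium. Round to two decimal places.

15500.25

Willow's profit: π_W = (341 - Q)q_W - (68q_W). Setting ∂π_W/∂q_W = 0: 273 - 2q_W - (q_F + q_E) = 0.
Forge's profit: π_F = (341 - Q)q_F - (5q_F). Setting ∂π_F/∂q_F = 0: 336 - 2q_F - (q_W + q_E) = 0.
Ember's profit: π_E = (341 - Q)q_E - (104q_E). Setting ∂π_E/∂q_E = 0: 237 - 2q_E - (q_W + q_F) = 0.
Summing all 3 equations gives 846 − 4Q = 0, hence Q = 423/2.
Back-substituting: q_W = (273 − 423/2) = 123/2, q_F = (336 − 423/2) = 249/2, q_E = (237 − 423/2) = 51/2.
Price P = 341 - 423/2 = 259/2.
Forge's profit: (259/2 - 5)·(249/2) = 15500.2500.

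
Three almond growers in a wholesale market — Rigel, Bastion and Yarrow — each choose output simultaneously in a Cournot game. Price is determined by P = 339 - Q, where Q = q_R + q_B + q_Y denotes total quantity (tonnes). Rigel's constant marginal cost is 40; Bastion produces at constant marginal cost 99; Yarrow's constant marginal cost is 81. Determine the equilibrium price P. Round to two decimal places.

Rigel's profit: π_R = (339 - Q)q_R - (40q_R). Setting ∂π_R/∂q_R = 0: 299 - 2q_R - (q_B + q_Y) = 0.
Bastion's profit: π_B = (339 - Q)q_B - (99q_B). Setting ∂π_B/∂q_B = 0: 240 - 2q_B - (q_R + q_Y) = 0.
Yarrow's profit: π_Y = (339 - Q)q_Y - (81q_Y). Setting ∂π_Y/∂q_Y = 0: 258 - 2q_Y - (q_R + q_B) = 0.
Adding the 3 conditions: 797 − 2Q − 2Q = 0, i.e. Q = 797/4.
Back-substituting: q_R = (299 − 797/4) = 399/4, q_B = (240 − 797/4) = 163/4, q_Y = (258 − 797/4) = 235/4.
Total output Q = 797/4, so price P = 339 - 797/4 = 559/4.

139.75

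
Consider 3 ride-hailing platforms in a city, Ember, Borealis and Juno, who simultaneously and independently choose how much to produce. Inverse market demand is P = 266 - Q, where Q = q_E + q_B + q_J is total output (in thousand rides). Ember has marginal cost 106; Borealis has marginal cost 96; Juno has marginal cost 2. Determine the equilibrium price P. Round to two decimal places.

117.50

Ember's profit: π_E = (266 - Q)q_E - (106q_E). Setting ∂π_E/∂q_E = 0: 160 - 2q_E - (q_B + q_J) = 0.
Borealis's profit: π_B = (266 - Q)q_B - (96q_B). Setting ∂π_B/∂q_B = 0: 170 - 2q_B - (q_E + q_J) = 0.
Juno's profit: π_J = (266 - Q)q_J - (2q_J). Setting ∂π_J/∂q_J = 0: 264 - 2q_J - (q_E + q_B) = 0.
Summing all 3 equations gives 594 − 4Q = 0, hence Q = 297/2.
Back-substituting: q_E = (160 − 297/2) = 23/2, q_B = (170 − 297/2) = 43/2, q_J = (264 − 297/2) = 231/2.
Total output Q = 297/2, so price P = 266 - 297/2 = 235/2.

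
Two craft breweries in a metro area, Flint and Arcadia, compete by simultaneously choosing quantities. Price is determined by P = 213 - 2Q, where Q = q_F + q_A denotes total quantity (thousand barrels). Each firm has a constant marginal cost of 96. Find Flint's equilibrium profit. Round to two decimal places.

760.50

Each firm earns π_i = (213 - 2Q)q_i - 96q_i.
Setting ∂π_i/∂q_i = 0 with rivals' quantities fixed: 117 - 4q_i - 2q_j = 0.
With identical firms every q_j equals q_i, so q_j = q_i and 117 = 6q_i, giving q_i = 39/2.
Price P = 213 - 2·39 = 135.
Flint's profit: (135 - 96)·(39/2) = 1521/2.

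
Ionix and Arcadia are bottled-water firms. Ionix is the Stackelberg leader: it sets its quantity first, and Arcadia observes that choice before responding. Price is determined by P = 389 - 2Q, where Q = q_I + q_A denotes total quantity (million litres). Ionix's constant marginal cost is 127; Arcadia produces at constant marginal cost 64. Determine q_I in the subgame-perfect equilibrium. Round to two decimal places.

The follower Arcadia best-responds to any q_I: π_A = (389 - 2Q)q_A - 64q_A.
∂π_A/∂q_A = 325 - 2q_I - 4q_A = 0 gives the reaction function q_A = (325 - 2q_I)/4.
Ionix substitutes q_A(q_I) into its own profit: π_I = q_I(389 - 2q_I - (325 - 2q_I)/2) - 127q_I = (453/2 - q_I)q_I - 127q_I.
Leader FOC: 199/2 - 2q_I = 0, so q_I = 199/4.
Then q_A = (325 - 2·(199/4))/4 = 451/8.

49.75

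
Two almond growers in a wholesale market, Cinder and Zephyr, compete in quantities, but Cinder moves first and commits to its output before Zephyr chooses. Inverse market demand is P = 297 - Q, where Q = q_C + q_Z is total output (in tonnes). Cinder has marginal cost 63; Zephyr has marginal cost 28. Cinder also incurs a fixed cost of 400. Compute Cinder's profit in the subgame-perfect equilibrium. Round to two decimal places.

The follower Zephyr best-responds to any q_C: π_Z = (297 - Q)q_Z - 28q_Z.
Follower FOC: 269 - q_C - 2q_Z = 0, so q_Z(q_C) = (269 - q_C)/2.
The leader anticipates this reaction. Substituting into P = 297 - Q gives P = 325/2 - (1/2)q_C, so π_C = (325/2 - (1/2)q_C)q_C - 63q_C.
Leader FOC: 199/2 - q_C = 0, so q_C = 199/2.
Then q_Z = (269 - 199/2)/2 = 339/4.
Price P = 297 - 737/4 = 451/4.
Cinder's profit: (451/4 - 63)·(199/2) - 400 = 4550.1250.

4550.13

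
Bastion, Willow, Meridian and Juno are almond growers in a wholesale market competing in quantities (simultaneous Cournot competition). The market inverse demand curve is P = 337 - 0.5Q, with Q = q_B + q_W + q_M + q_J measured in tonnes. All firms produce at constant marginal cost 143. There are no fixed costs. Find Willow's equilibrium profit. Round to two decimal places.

3010.88

A representative firm's profit is π_i = q_i(337 - 0.5Q) - 143q_i.
First-order condition (treating rivals' output as given): 194 - q_i - (1/2)·Σ_{j≠i} q_j = 0.
With identical firms every q_j equals q_i, so Σ_{j≠i} q_j = 3q_i and 194 = (5/2)q_i, giving q_i = 388/5.
Price P = 337 - (1/2)·(1552/5) = 909/5.
Willow's profit: (909/5 - 143)·(388/5) = 3010.8800.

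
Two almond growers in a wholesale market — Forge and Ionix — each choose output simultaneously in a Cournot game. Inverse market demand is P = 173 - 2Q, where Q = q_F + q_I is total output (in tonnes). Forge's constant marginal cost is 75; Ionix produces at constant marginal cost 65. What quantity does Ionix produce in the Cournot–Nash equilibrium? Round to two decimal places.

19.67

Forge's profit: π_F = (173 - 2Q)q_F - (75q_F). Setting ∂π_F/∂q_F = 0: 98 - 4q_F - 2(q_I) = 0.
Ionix's first-order condition: 108 - 4q_I - 2(q_F) = 0.
Best responses: q_F = (98 - 2q_I)/4, q_I = (108 - 2q_F)/4.
Substituting one into the other gives q_F = 44/3 and q_I = 59/3.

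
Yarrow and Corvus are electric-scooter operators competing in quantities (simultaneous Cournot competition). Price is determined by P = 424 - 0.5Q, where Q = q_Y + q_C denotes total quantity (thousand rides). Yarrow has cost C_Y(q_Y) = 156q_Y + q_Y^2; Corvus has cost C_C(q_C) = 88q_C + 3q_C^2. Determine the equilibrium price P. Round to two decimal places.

361.78

Yarrow's profit: π_Y = (424 - 0.5Q)q_Y - (156q_Y + q_Y²). Setting ∂π_Y/∂q_Y = 0: 268 - 3q_Y - (1/2)(q_C) = 0.
Corvus's profit: π_C = (424 - 0.5Q)q_C - (88q_C + 3q_C²). Setting ∂π_C/∂q_C = 0: 336 - 7q_C - (1/2)(q_Y) = 0.
Best responses: q_Y = (268 - (1/2)q_C)/3, q_C = (336 - (1/2)q_Y)/7.
Substituting one into the other gives q_Y = 82.3133 and q_C = 42.1205.
Total output Q = 124.4337, so price P = 424 - (1/2)·124.4337 = 361.7831.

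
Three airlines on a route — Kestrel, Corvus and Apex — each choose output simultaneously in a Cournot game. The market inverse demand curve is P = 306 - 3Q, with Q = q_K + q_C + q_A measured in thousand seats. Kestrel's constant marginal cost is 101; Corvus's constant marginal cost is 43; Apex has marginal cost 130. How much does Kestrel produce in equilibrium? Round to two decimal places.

Kestrel's profit: π_K = (306 - 3Q)q_K - (101q_K). Setting ∂π_K/∂q_K = 0: 205 - 6q_K - 3(q_C + q_A) = 0.
Corvus's first-order condition: 263 - 6q_C - 3(q_K + q_A) = 0.
Apex's first-order condition: 176 - 6q_A - 3(q_K + q_C) = 0.
Summing all 3 equations gives 644 − 12Q = 0, hence Q = 161/3.
Back-substituting: q_K = (205 − 161)/3 = 44/3, q_C = (263 − 161)/3 = 34, q_A = (176 − 161)/3 = 5.

14.67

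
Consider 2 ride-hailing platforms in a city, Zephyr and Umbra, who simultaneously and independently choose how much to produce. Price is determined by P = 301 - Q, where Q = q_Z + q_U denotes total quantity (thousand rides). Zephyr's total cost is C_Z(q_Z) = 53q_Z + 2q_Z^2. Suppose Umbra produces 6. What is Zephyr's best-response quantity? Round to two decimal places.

40.33

With the rival's output fixed at 6, Zephyr's profit is π_Z = (301 - 6 - q_Z)q_Z - (53q_Z + 2q_Z²) = (295 - q_Z)q_Z - (53q_Z + 2q_Z²).
∂π_Z/∂q_Z = 242 - 6q_Z = 0, so q_Z = 121/3.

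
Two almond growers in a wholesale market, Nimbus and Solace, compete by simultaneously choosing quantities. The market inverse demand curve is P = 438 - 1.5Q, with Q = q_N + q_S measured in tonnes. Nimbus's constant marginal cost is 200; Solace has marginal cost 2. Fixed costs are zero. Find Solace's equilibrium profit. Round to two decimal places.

29774.52

Nimbus's profit: π_N = (438 - 1.5Q)q_N - (200q_N). Setting ∂π_N/∂q_N = 0: 238 - 3q_N - (3/2)(q_S) = 0.
Solace's profit: π_S = (438 - 1.5Q)q_S - (2q_S). Setting ∂π_S/∂q_S = 0: 436 - 3q_S - (3/2)(q_N) = 0.
Best responses: q_N = (238 - (3/2)q_S)/3, q_S = (436 - (3/2)q_N)/3.
Solving the pair: q_N = 80/9, q_S = 1268/9.
Price P = 438 - (3/2)·(1348/9) = 640/3.
Solace's profit: (640/3 - 2)·(1268/9) = 29774.5185.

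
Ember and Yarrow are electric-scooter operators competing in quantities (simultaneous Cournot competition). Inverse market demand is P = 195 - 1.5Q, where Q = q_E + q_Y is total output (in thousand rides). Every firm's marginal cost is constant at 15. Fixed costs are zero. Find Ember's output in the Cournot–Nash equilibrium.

A representative firm's profit is π_i = q_i(195 - 1.5Q) - 15q_i.
First-order condition (treating rivals' output as given): 180 - 3q_i - (3/2)q_j = 0.
With identical firms every q_j equals q_i, so q_j = q_i and 180 = (9/2)q_i, giving q_i = 40.

40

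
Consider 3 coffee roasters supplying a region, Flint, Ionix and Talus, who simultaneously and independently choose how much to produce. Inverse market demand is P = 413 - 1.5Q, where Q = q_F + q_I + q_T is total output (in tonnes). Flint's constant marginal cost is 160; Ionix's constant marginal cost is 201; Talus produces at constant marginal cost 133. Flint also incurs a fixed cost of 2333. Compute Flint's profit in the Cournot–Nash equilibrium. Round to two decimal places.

Flint's profit: π_F = (413 - 1.5Q)q_F - (160q_F). Setting ∂π_F/∂q_F = 0: 253 - 3q_F - (3/2)(q_I + q_T) = 0.
Ionix's first-order condition: 212 - 3q_I - (3/2)(q_F + q_T) = 0.
Talus's profit: π_T = (413 - 1.5Q)q_T - (133q_T). Setting ∂π_T/∂q_T = 0: 280 - 3q_T - (3/2)(q_F + q_I) = 0.
Adding the 3 first-order conditions: 745 − 6Q = 0, so Q = 745/6.
Back-substituting: q_F = (253 − 745/4)/(3/2) = 89/2, q_I = (212 − 745/4)/(3/2) = 103/6, q_T = (280 − 745/4)/(3/2) = 125/2.
Price P = 413 - (3/2)·(745/6) = 907/4.
Flint's profit: (907/4 - 160)·(89/2) - 2333 = 637.3750.

637.38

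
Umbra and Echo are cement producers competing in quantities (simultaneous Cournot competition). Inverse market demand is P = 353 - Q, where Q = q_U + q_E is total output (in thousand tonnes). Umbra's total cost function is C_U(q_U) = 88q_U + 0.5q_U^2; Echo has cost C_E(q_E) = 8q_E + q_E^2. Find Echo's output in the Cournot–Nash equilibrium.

70

Umbra's profit: π_U = (353 - Q)q_U - (88q_U + (1/2)q_U²). Setting ∂π_U/∂q_U = 0: 265 - 3q_U - (q_E) = 0.
Echo's first-order condition: 345 - 4q_E - (q_U) = 0.
So q_U = (265 - q_E)/3 and q_E = (345 - q_U)/4.
Substituting one into the other gives q_U = 65 and q_E = 70.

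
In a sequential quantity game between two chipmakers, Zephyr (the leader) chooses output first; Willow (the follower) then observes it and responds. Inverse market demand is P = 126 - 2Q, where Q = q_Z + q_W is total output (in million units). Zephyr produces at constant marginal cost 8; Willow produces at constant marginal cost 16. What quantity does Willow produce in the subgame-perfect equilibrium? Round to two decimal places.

11.75

The follower Willow best-responds to any q_Z: π_W = (126 - 2Q)q_W - 16q_W.
Setting the follower's marginal profit to zero, 110 - 2q_Z - 4q_W = 0, i.e. q_W = (110 - 2q_Z)/4.
The leader anticipates this reaction. Substituting into P = 126 - 2Q gives P = 71 - q_Z, so π_Z = (71 - q_Z)q_Z - 8q_Z.
The leader's first-order condition 63 - 2q_Z = 0 yields q_Z = 63/2.
Then q_W = (110 - 2·(63/2))/4 = 47/4.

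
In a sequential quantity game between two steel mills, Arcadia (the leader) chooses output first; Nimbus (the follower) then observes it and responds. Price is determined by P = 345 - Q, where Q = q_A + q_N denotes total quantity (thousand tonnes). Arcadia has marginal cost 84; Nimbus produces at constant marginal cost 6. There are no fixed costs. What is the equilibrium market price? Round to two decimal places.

The follower Nimbus best-responds to any q_A: π_N = (345 - Q)q_N - 6q_N.
Setting the follower's marginal profit to zero, 339 - q_A - 2q_N = 0, i.e. q_N = (339 - q_A)/2.
Arcadia substitutes q_N(q_A) into its own profit: π_A = q_A(345 - q_A - (339 - q_A)/2) - 84q_A = (351/2 - (1/2)q_A)q_A - 84q_A.
The leader's first-order condition 183/2 - q_A = 0 yields q_A = 183/2.
Then q_N = (339 - 183/2)/2 = 495/4.
Total output Q = 861/4, so price P = 345 - 861/4 = 519/4.

129.75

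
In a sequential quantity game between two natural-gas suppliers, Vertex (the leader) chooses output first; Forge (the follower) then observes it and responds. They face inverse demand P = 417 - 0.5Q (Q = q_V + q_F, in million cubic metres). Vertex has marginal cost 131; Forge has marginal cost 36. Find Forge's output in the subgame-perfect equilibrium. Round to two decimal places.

285.50

The follower Forge best-responds to any q_V: π_F = (417 - 0.5Q)q_F - 36q_F.
Follower FOC: 381 - (1/2)q_V - q_F = 0, so q_F(q_V) = (381 - (1/2)q_V).
The leader anticipates this reaction. Substituting into P = 417 - 0.5Q gives P = 453/2 - (1/4)q_V, so π_V = (453/2 - (1/4)q_V)q_V - 131q_V.
Leader FOC: 191/2 - (1/2)q_V = 0, so q_V = 191.
Then q_F = (381 - (1/2)·191) = 571/2.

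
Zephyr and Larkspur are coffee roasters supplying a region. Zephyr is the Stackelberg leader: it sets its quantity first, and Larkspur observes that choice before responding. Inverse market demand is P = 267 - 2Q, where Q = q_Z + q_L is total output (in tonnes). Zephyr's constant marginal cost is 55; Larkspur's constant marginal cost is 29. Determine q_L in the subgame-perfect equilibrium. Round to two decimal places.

36.25

Solve by backward induction. Given q_Z, the follower Larkspur maximises π_L = (267 - 2q_Z - 2q_L)q_L - 29q_L.
Follower FOC: 238 - 2q_Z - 4q_L = 0, so q_L(q_Z) = (238 - 2q_Z)/4.
Zephyr substitutes q_L(q_Z) into its own profit: π_Z = q_Z(267 - 2q_Z - (238 - 2q_Z)/2) - 55q_Z = (148 - q_Z)q_Z - 55q_Z.
The leader's first-order condition 93 - 2q_Z = 0 yields q_Z = 93/2.
Then q_L = (238 - 2·(93/2))/4 = 145/4.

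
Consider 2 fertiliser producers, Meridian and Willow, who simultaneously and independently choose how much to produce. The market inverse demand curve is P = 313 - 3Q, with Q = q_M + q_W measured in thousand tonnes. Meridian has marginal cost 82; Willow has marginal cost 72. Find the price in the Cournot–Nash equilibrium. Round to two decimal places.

Meridian's profit: π_M = (313 - 3Q)q_M - (82q_M). Setting ∂π_M/∂q_M = 0: 231 - 6q_M - 3(q_W) = 0.
Willow's first-order condition: 241 - 6q_W - 3(q_M) = 0.
Rearranging gives the reaction functions q_M = (231 - 3q_W)/6 and q_W = (241 - 3q_M)/6.
Substituting one into the other gives q_M = 221/9 and q_W = 251/9.
Total output Q = 472/9, so price P = 313 - 3·(472/9) = 467/3.

155.67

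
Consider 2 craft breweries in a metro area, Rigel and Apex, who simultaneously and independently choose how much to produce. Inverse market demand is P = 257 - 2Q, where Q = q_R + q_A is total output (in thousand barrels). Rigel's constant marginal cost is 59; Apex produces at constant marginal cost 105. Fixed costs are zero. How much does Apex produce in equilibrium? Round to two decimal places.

17.67

Rigel's profit: π_R = (257 - 2Q)q_R - (59q_R). Setting ∂π_R/∂q_R = 0: 198 - 4q_R - 2(q_A) = 0.
Apex's profit: π_A = (257 - 2Q)q_A - (105q_A). Setting ∂π_A/∂q_A = 0: 152 - 4q_A - 2(q_R) = 0.
Rearranging gives the reaction functions q_R = (198 - 2q_A)/4 and q_A = (152 - 2q_R)/4.
Solving the pair: q_R = 122/3, q_A = 53/3.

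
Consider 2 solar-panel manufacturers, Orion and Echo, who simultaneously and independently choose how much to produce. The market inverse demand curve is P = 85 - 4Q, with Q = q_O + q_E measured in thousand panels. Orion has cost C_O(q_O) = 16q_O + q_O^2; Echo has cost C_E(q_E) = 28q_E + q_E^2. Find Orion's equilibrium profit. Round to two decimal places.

Orion's profit: π_O = (85 - 4Q)q_O - (16q_O + q_O²). Setting ∂π_O/∂q_O = 0: 69 - 10q_O - 4(q_E) = 0.
Echo's first-order condition: 57 - 10q_E - 4(q_O) = 0.
Best responses: q_O = (69 - 4q_E)/10, q_E = (57 - 4q_O)/10.
Substituting one into the other gives q_O = 11/2 and q_E = 7/2.
Price P = 85 - 4·9 = 49.
Orion's profit: 49·(11/2) - 16·(11/2) - (11/2)² = 605/4.

151.25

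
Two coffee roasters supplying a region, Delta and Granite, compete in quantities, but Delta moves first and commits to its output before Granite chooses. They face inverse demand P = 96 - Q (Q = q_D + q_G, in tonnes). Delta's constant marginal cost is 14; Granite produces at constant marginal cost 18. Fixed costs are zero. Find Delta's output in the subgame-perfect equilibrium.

The follower Granite best-responds to any q_D: π_G = (96 - Q)q_G - 18q_G.
Follower FOC: 78 - q_D - 2q_G = 0, so q_G(q_D) = (78 - q_D)/2.
Delta substitutes q_G(q_D) into its own profit: π_D = q_D(96 - q_D - (78 - q_D)/2) - 14q_D = (57 - (1/2)q_D)q_D - 14q_D.
The leader's first-order condition 43 - q_D = 0 yields q_D = 43.
Then q_G = (78 - 43)/2 = 35/2.

43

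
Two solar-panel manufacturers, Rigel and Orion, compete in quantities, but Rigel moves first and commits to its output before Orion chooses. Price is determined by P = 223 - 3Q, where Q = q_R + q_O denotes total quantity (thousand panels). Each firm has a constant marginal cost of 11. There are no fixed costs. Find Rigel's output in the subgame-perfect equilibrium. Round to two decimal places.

The follower Orion best-responds to any q_R: π_O = (223 - 3Q)q_O - 11q_O.
∂π_O/∂q_O = 212 - 3q_R - 6q_O = 0 gives the reaction function q_O = (212 - 3q_R)/6.
Rigel substitutes q_O(q_R) into its own profit: π_R = q_R(223 - 3q_R - (212 - 3q_R)/2) - 11q_R = (117 - (3/2)q_R)q_R - 11q_R.
Maximising: ∂π_R/∂q_R = 106 - 3q_R = 0, giving q_R = 106/3.
Then q_O = (212 - 3·(106/3))/6 = 53/3.

35.33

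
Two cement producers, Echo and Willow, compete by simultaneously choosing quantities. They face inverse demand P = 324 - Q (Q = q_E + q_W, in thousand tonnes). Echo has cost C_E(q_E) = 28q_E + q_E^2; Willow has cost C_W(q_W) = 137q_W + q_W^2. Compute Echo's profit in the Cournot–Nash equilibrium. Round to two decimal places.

8835.64

Echo's profit: π_E = (324 - Q)q_E - (28q_E + q_E²). Setting ∂π_E/∂q_E = 0: 296 - 4q_E - (q_W) = 0.
Willow's profit: π_W = (324 - Q)q_W - (137q_W + q_W²). Setting ∂π_W/∂q_W = 0: 187 - 4q_W - (q_E) = 0.
Rearranging gives the reaction functions q_E = (296 - q_W)/4 and q_W = (187 - q_E)/4.
Substituting one into the other gives q_E = 997/15 and q_W = 452/15.
Price P = 324 - 483/5 = 1137/5.
Echo's profit: (1137/5)·(997/15) - 28·(997/15) - (997/15)² = 8835.6356.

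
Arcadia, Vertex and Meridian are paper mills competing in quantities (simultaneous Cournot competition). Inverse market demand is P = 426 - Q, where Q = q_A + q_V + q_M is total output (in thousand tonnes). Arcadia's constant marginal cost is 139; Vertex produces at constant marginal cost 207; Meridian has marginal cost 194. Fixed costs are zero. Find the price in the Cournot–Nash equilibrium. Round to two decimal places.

Arcadia's profit: π_A = (426 - Q)q_A - (139q_A). Setting ∂π_A/∂q_A = 0: 287 - 2q_A - (q_V + q_M) = 0.
Vertex's first-order condition: 219 - 2q_V - (q_A + q_M) = 0.
Meridian's first-order condition: 232 - 2q_M - (q_A + q_V) = 0.
Adding the 3 first-order conditions: 738 − 4Q = 0, so Q = 369/2.
Back-substituting: q_A = (287 − 369/2) = 205/2, q_V = (219 − 369/2) = 69/2, q_M = (232 − 369/2) = 95/2.
Total output Q = 369/2, so price P = 426 - 369/2 = 483/2.

241.50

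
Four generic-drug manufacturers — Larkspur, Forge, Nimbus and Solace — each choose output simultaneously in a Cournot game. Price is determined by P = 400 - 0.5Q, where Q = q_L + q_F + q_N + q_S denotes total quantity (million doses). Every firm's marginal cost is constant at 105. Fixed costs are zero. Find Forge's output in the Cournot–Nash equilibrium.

118

A representative firm's profit is π_i = q_i(400 - 0.5Q) - 105q_i.
First-order condition (treating rivals' output as given): 295 - q_i - (1/2)·Σ_{j≠i} q_j = 0.
By symmetry each firm produces the same amount; substituting Σ_{j≠i} q_j = 3q_i yields q_i = 295/(5/2) = 118.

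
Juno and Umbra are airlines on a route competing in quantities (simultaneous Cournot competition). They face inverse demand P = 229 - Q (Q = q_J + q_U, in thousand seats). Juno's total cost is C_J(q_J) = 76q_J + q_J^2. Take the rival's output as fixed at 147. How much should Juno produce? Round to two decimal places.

1.50

With the rival's output fixed at 147, Juno's profit is π_J = (229 - 147 - q_J)q_J - (76q_J + q_J²) = (82 - q_J)q_J - (76q_J + q_J²).
∂π_J/∂q_J = 6 - 4q_J = 0, so q_J = 3/2.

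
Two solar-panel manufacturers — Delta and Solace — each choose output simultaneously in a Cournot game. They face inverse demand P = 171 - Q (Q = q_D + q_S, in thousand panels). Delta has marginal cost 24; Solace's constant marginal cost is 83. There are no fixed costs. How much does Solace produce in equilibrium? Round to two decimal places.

9.67

Delta's profit: π_D = (171 - Q)q_D - (24q_D). Setting ∂π_D/∂q_D = 0: 147 - 2q_D - (q_S) = 0.
Solace's first-order condition: 88 - 2q_S - (q_D) = 0.
Rearranging gives the reaction functions q_D = (147 - q_S)/2 and q_S = (88 - q_D)/2.
Solving the pair: q_D = 206/3, q_S = 29/3.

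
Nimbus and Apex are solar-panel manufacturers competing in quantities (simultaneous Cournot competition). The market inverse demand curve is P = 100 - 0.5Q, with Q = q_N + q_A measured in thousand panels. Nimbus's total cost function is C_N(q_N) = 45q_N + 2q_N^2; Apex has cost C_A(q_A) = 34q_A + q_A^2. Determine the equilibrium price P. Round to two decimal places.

85.27

Nimbus's profit: π_N = (100 - 0.5Q)q_N - (45q_N + 2q_N²). Setting ∂π_N/∂q_N = 0: 55 - 5q_N - (1/2)(q_A) = 0.
Apex's first-order condition: 66 - 3q_A - (1/2)(q_N) = 0.
Rearranging gives the reaction functions q_N = (55 - (1/2)q_A)/5 and q_A = (66 - (1/2)q_N)/3.
Solving the pair: q_N = 528/59, q_A = 1210/59.
Total output Q = 1738/59, so price P = 100 - (1/2)·(1738/59) = 85.2712.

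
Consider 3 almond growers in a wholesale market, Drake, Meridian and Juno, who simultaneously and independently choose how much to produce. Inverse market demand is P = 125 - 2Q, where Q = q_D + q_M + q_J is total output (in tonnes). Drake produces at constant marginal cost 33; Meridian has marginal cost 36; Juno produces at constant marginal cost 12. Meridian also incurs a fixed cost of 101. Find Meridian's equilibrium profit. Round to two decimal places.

19.13

Drake's profit: π_D = (125 - 2Q)q_D - (33q_D). Setting ∂π_D/∂q_D = 0: 92 - 4q_D - 2(q_M + q_J) = 0.
Meridian's profit: π_M = (125 - 2Q)q_M - (36q_M). Setting ∂π_M/∂q_M = 0: 89 - 4q_M - 2(q_D + q_J) = 0.
Juno's first-order condition: 113 - 4q_J - 2(q_D + q_M) = 0.
Adding the 3 conditions: 294 − 4Q − 4Q = 0, i.e. Q = 147/4.
Back-substituting: q_D = (92 − 147/2)/2 = 37/4, q_M = (89 − 147/2)/2 = 31/4, q_J = (113 − 147/2)/2 = 79/4.
Price P = 125 - 2·(147/4) = 103/2.
Meridian's profit: (103/2 - 36)·(31/4) - 101 = 153/8.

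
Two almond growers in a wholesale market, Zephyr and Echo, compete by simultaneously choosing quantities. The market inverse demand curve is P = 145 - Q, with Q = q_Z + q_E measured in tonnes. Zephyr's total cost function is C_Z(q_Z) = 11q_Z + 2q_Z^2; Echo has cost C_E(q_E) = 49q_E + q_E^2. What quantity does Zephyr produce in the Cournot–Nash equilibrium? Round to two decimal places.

Zephyr's profit: π_Z = (145 - Q)q_Z - (11q_Z + 2q_Z²). Setting ∂π_Z/∂q_Z = 0: 134 - 6q_Z - (q_E) = 0.
Echo's first-order condition: 96 - 4q_E - (q_Z) = 0.
So q_Z = (134 - q_E)/6 and q_E = (96 - q_Z)/4.
Solving the pair: q_Z = 440/23, q_E = 442/23.

19.13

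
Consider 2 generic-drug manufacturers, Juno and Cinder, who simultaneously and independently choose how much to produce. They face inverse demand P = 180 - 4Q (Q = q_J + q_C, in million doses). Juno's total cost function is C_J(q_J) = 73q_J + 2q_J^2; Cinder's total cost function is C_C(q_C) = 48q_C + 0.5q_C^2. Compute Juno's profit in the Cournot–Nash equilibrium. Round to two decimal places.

Juno's profit: π_J = (180 - 4Q)q_J - (73q_J + 2q_J²). Setting ∂π_J/∂q_J = 0: 107 - 12q_J - 4(q_C) = 0.
Cinder's profit: π_C = (180 - 4Q)q_C - (48q_C + (1/2)q_C²). Setting ∂π_C/∂q_C = 0: 132 - 9q_C - 4(q_J) = 0.
Best responses: q_J = (107 - 4q_C)/12, q_C = (132 - 4q_J)/9.
Solving the pair: q_J = 435/92, q_C = 289/23.
Price P = 180 - 4·(1591/92) = 110.8261.
Juno's profit: 110.8261·(435/92) - 73·(435/92) - 2(435/92)² = 134.1387.

134.14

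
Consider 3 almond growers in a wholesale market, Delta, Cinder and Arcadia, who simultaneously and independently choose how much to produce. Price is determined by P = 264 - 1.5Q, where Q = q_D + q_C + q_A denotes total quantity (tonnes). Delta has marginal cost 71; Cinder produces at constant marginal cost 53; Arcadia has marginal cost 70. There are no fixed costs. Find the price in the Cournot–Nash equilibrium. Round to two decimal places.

Delta's profit: π_D = (264 - 1.5Q)q_D - (71q_D). Setting ∂π_D/∂q_D = 0: 193 - 3q_D - (3/2)(q_C + q_A) = 0.
Cinder's profit: π_C = (264 - 1.5Q)q_C - (53q_C). Setting ∂π_C/∂q_C = 0: 211 - 3q_C - (3/2)(q_D + q_A) = 0.
Arcadia's profit: π_A = (264 - 1.5Q)q_A - (70q_A). Setting ∂π_A/∂q_A = 0: 194 - 3q_A - (3/2)(q_D + q_C) = 0.
Adding the 3 first-order conditions: 598 − 6Q = 0, so Q = 299/3.
Back-substituting: q_D = (193 − 299/2)/(3/2) = 29, q_C = (211 − 299/2)/(3/2) = 41, q_A = (194 − 299/2)/(3/2) = 89/3.
Total output Q = 299/3, so price P = 264 - (3/2)·(299/3) = 229/2.

114.50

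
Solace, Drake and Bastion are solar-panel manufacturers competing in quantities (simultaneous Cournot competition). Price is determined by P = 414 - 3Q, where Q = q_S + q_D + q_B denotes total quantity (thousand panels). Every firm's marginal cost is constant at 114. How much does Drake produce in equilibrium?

A representative firm's profit is π_i = q_i(414 - 3Q) - 114q_i.
Setting ∂π_i/∂q_i = 0 with rivals' quantities fixed: 300 - 6q_i - 3·Σ_{j≠i} q_j = 0.
By symmetry each firm produces the same amount; substituting Σ_{j≠i} q_j = 2q_i yields q_i = 300/12 = 25.

25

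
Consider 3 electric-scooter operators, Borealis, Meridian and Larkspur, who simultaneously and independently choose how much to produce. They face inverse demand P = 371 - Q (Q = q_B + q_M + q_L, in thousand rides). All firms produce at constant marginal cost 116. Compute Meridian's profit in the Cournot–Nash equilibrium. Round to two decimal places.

Each firm earns π_i = (371 - Q)q_i - 116q_i.
Setting ∂π_i/∂q_i = 0 with rivals' quantities fixed: 255 - 2q_i - Σ_{j≠i} q_j = 0.
By symmetry each firm produces the same amount; substituting Σ_{j≠i} q_j = 2q_i yields q_i = 255/4.
Price P = 371 - 765/4 = 719/4.
Meridian's profit: (719/4 - 116)·(255/4) = 4064.0625.

4064.06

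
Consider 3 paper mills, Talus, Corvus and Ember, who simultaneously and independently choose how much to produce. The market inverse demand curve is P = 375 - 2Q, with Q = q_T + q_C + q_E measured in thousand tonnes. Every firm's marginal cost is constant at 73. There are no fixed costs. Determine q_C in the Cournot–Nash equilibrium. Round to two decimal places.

37.75

A representative firm's profit is π_i = q_i(375 - 2Q) - 73q_i.
Setting ∂π_i/∂q_i = 0 with rivals' quantities fixed: 302 - 4q_i - 2·Σ_{j≠i} q_j = 0.
With identical firms every q_j equals q_i, so Σ_{j≠i} q_j = 2q_i and 302 = 8q_i, giving q_i = 151/4.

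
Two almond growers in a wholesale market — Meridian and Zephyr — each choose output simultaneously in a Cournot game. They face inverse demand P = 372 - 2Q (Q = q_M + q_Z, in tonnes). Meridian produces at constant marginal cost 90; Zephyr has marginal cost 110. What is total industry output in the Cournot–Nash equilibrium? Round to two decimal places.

Meridian's profit: π_M = (372 - 2Q)q_M - (90q_M). Setting ∂π_M/∂q_M = 0: 282 - 4q_M - 2(q_Z) = 0.
Zephyr's first-order condition: 262 - 4q_Z - 2(q_M) = 0.
Best responses: q_M = (282 - 2q_Z)/4, q_Z = (262 - 2q_M)/4.
Solving the pair: q_M = 151/3, q_Z = 121/3.
Total output Q = 151/3 + 121/3 = 272/3.

90.67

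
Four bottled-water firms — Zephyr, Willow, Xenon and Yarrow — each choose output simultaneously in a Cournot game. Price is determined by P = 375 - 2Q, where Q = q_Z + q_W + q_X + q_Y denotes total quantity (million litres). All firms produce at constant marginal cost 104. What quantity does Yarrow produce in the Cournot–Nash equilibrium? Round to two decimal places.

27.10

Each firm earns π_i = (375 - 2Q)q_i - 104q_i.
First-order condition (treating rivals' output as given): 271 - 4q_i - 2·Σ_{j≠i} q_j = 0.
With identical firms every q_j equals q_i, so Σ_{j≠i} q_j = 3q_i and 271 = 10q_i, giving q_i = 271/10.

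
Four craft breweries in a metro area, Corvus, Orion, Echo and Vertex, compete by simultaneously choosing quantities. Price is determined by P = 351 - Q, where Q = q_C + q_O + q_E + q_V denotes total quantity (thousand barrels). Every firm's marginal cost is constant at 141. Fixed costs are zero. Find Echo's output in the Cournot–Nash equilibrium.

42

A representative firm's profit is π_i = q_i(351 - Q) - 141q_i.
Setting ∂π_i/∂q_i = 0 with rivals' quantities fixed: 210 - 2q_i - Σ_{j≠i} q_j = 0.
With identical firms every q_j equals q_i, so Σ_{j≠i} q_j = 3q_i and 210 = 5q_i, giving q_i = 42.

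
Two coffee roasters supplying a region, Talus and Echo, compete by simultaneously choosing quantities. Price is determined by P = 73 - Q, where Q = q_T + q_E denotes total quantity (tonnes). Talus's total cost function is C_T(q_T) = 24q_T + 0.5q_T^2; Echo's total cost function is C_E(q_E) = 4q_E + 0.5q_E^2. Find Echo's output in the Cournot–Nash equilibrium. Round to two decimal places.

Talus's profit: π_T = (73 - Q)q_T - (24q_T + (1/2)q_T²). Setting ∂π_T/∂q_T = 0: 49 - 3q_T - (q_E) = 0.
Echo's profit: π_E = (73 - Q)q_E - (4q_E + (1/2)q_E²). Setting ∂π_E/∂q_E = 0: 69 - 3q_E - (q_T) = 0.
So q_T = (49 - q_E)/3 and q_E = (69 - q_T)/3.
Solving the pair: q_T = 39/4, q_E = 79/4.

19.75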